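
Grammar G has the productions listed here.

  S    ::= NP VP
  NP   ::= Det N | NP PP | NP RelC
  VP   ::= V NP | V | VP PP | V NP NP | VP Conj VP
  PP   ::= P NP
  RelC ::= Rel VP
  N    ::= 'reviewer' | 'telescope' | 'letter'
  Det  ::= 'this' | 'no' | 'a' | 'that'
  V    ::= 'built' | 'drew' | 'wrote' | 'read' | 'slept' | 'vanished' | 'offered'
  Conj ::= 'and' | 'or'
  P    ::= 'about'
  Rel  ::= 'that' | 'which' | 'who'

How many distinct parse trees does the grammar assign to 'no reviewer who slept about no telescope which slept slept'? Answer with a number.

4

Two of the 4 distinct bracketings:
[S [NP [NP [NP [Det no] [N reviewer]] [RelC [Rel who] [VP [V slept]]]] [PP [P about] [NP [NP [Det no] [N telescope]] [RelC [Rel which] [VP [V slept]]]]]] [VP [V slept]]]
[S [NP [NP [Det no] [N reviewer]] [RelC [Rel who] [VP [VP [V slept]] [PP [P about] [NP [NP [Det no] [N telescope]] [RelC [Rel which] [VP [V slept]]]]]]]] [VP [V slept]]]
The difference turns on whether NP → NP PP is used at the relevant span, versus an alternative expansion of NP.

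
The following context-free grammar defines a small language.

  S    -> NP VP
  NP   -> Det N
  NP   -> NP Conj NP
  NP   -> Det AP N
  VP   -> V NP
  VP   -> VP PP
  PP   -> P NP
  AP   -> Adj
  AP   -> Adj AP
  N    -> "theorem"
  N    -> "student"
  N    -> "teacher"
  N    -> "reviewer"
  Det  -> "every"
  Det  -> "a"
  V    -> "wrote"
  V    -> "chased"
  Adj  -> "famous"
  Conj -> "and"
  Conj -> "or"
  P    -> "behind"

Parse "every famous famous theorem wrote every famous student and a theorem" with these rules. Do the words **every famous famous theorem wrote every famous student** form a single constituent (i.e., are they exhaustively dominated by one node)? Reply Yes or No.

No

[S [NP [Det every] [AP [Adj famous] [AP [Adj famous]]] [N theorem]] [VP [V wrote] [NP [NP [Det every] [AP [Adj famous]] [N student]] [Conj and] [NP [Det a] [N theorem]]]]]
The smallest constituent containing 'every famous famous theorem wrote every famous student' is the S spanning 'every famous famous theorem wrote every famous student and a theorem'; no single node in the tree dominates exactly the given words.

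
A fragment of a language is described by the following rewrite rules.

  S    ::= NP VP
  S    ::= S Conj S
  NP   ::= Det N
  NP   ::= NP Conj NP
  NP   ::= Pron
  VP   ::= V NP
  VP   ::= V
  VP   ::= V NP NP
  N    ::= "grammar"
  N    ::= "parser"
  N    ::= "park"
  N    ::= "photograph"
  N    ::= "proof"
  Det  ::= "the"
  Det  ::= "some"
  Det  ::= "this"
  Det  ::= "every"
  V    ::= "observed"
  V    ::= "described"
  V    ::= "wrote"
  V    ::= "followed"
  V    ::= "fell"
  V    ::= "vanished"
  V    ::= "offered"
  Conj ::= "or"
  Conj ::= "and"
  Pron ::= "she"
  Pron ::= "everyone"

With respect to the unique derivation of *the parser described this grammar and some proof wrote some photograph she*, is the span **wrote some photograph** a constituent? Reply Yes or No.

[S [S [NP [Det the] [N parser]] [VP [V described] [NP [Det this] [N grammar]]]] [Conj and] [S [NP [Det some] [N proof]] [VP [V wrote] [NP [Det some] [N photograph]] [NP [Pron she]]]]]
The smallest constituent containing 'wrote some photograph' is the VP spanning 'wrote some photograph she'; no single node in the tree dominates exactly the given words.

No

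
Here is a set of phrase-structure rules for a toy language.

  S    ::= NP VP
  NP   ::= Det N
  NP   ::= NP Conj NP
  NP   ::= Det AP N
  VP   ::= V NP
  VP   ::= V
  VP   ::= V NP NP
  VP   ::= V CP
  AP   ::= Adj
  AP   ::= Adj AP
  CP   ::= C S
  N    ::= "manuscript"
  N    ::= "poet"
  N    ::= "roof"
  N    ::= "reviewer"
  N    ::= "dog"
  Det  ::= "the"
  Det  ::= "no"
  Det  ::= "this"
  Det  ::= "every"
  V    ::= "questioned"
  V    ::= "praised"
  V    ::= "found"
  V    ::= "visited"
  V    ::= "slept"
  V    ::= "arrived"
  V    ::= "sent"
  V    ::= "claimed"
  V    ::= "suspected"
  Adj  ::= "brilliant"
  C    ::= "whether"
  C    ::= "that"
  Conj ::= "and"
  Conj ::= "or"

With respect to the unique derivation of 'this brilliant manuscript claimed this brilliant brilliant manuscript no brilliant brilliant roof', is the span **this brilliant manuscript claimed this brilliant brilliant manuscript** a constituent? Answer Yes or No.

No

[S [NP [Det this] [AP [Adj brilliant]] [N manuscript]] [VP [V claimed] [NP [Det this] [AP [Adj brilliant] [AP [Adj brilliant]]] [N manuscript]] [NP [Det no] [AP [Adj brilliant] [AP [Adj brilliant]]] [N roof]]]]
The smallest constituent containing 'this brilliant manuscript claimed this brilliant brilliant manuscript' is the S spanning 'this brilliant manuscript claimed this brilliant brilliant manuscript no brilliant brilliant roof'; no single node in the tree dominates exactly the given words.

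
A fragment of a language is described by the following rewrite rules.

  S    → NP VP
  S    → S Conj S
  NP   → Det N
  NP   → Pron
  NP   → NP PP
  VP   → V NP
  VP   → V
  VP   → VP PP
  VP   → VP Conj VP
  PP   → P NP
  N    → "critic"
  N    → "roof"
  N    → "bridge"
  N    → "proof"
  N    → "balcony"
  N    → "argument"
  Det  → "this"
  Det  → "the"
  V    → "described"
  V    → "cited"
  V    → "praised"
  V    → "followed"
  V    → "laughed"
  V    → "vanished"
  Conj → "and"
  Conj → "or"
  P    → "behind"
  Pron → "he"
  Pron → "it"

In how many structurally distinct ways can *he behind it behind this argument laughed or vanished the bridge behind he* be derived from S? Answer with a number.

6

Two of the 6 distinct bracketings:
[S [NP [NP [Pron he]] [PP [P behind] [NP [NP [Pron it]] [PP [P behind] [NP [Det this] [N argument]]]]]] [VP [VP [VP [V laughed]] [Conj or] [VP [V vanished] [NP [Det the] [N bridge]]]] [PP [P behind] [NP [Pron he]]]]]
[S [NP [NP [Pron he]] [PP [P behind] [NP [NP [Pron it]] [PP [P behind] [NP [Det this] [N argument]]]]]] [VP [VP [V laughed]] [Conj or] [VP [V vanished] [NP [NP [Det the] [N bridge]] [PP [P behind] [NP [Pron he]]]]]]]
The difference turns on whether VP → VP PP is used at the relevant span, versus an alternative expansion of VP.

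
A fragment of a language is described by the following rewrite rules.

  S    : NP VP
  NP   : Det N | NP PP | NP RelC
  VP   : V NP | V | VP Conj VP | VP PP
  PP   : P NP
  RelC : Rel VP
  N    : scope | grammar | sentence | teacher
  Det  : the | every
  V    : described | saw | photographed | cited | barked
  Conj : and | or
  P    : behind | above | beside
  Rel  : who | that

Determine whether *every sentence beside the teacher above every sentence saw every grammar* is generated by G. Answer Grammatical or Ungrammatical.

Grammatical

S
  NP
    NP
      Det: every
      N: sentence
    PP
      P: beside
      NP
        NP
          Det: the
          N: teacher
        PP
          P: above
          NP
            Det: every
            N: sentence
  VP
    V: saw
    NP
      Det: every
      N: grammar
Every word is introduced by a lexical rule and the phrasal rules combine the resulting categories into a single S.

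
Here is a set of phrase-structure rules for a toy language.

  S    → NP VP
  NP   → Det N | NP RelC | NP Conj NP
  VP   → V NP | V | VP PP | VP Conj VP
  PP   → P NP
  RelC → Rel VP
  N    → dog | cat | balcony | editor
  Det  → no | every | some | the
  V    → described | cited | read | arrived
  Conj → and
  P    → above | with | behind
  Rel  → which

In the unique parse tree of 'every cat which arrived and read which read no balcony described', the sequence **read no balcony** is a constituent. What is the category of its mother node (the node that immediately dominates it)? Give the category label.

RelC

S
  NP
    NP
      NP
        Det: every
        N: cat
      RelC
        Rel: which
        VP
          VP
            V: arrived
          Conj: and
          VP
            V: read
    RelC
      Rel: which
      VP
        V: read
        NP
          Det: no
          N: balcony
  VP
    V: described
The span 'read no balcony' is the VP node built by VP → V NP.
Its mother is the RelC built by RelC → Rel VP.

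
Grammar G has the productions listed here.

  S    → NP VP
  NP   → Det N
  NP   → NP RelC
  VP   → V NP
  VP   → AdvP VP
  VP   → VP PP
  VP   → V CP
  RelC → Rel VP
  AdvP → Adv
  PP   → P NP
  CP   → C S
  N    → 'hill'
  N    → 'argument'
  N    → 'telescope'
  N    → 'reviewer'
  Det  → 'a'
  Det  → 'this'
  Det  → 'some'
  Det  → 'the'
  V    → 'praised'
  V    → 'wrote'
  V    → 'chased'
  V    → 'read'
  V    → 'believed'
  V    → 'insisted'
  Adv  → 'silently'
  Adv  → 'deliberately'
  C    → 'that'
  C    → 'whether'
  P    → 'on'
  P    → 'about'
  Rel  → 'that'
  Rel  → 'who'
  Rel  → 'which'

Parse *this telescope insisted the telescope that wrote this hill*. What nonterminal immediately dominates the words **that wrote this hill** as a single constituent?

RelC

[S [NP [Det this] [N telescope]] [VP [V insisted] [NP [NP [Det the] [N telescope]] [RelC [Rel that] [VP [V wrote] [NP [Det this] [N hill]]]]]]]
The span 'that wrote this hill' is the RelC node built by RelC → Rel VP.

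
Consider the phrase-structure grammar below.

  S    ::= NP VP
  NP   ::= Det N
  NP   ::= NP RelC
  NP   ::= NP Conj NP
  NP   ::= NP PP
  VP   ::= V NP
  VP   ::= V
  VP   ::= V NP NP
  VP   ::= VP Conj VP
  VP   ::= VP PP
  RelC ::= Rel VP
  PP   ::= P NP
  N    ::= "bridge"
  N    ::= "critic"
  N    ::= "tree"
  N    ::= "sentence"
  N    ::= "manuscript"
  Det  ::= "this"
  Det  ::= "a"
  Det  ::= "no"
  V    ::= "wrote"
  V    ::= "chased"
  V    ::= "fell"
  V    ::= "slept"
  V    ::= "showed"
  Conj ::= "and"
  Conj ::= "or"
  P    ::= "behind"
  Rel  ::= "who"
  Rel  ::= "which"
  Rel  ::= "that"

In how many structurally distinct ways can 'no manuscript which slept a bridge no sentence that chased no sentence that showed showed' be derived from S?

Two of the 5 distinct bracketings:
[S [NP [NP [Det no] [N manuscript]] [RelC [Rel which] [VP [V slept] [NP [Det a] [N bridge]] [NP [NP [Det no] [N sentence]] [RelC [Rel that] [VP [V chased] [NP [NP [Det no] [N sentence]] [RelC [Rel that] [VP [V showed]]]]]]]]]] [VP [V showed]]]
[S [NP [NP [Det no] [N manuscript]] [RelC [Rel which] [VP [V slept] [NP [Det a] [N bridge]] [NP [NP [NP [Det no] [N sentence]] [RelC [Rel that] [VP [V chased] [NP [Det no] [N sentence]]]]] [RelC [Rel that] [VP [V showed]]]]]]] [VP [V showed]]]
The trees differ in how a recursive rule is bracketed over the same span.

5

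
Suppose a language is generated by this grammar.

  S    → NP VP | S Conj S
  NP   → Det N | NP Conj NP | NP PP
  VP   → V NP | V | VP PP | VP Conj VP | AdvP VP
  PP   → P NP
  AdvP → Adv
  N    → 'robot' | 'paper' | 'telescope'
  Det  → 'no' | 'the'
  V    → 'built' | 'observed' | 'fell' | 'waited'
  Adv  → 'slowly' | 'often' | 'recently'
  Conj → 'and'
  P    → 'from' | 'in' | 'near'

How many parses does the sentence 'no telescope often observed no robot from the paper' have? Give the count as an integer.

Two of the 3 distinct bracketings:
[S [NP [Det no] [N telescope]] [VP [VP [AdvP [Adv often]] [VP [V observed] [NP [Det no] [N robot]]]] [PP [P from] [NP [Det the] [N paper]]]]]
[S [NP [Det no] [N telescope]] [VP [AdvP [Adv often]] [VP [V observed] [NP [NP [Det no] [N robot]] [PP [P from] [NP [Det the] [N paper]]]]]]]
The difference turns on whether NP → NP PP is used at the relevant span, versus an alternative expansion of NP.

3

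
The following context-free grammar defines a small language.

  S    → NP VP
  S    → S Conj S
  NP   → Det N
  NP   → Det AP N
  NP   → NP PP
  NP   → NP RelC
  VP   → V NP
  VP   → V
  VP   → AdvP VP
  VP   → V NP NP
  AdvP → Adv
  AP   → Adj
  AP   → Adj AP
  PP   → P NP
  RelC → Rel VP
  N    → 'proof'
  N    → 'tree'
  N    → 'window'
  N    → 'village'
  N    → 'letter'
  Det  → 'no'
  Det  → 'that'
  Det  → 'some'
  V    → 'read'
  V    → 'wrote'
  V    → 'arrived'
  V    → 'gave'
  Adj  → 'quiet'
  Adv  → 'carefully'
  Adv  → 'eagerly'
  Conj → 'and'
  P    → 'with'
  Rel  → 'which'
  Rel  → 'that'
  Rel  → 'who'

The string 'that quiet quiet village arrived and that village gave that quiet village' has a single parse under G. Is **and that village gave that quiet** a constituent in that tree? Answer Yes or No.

No

[S [S [NP [Det that] [AP [Adj quiet] [AP [Adj quiet]]] [N village]] [VP [V arrived]]] [Conj and] [S [NP [Det that] [N village]] [VP [V gave] [NP [Det that] [AP [Adj quiet]] [N village]]]]]
The smallest constituent containing 'and that village gave that quiet' is the S spanning 'that quiet quiet village arrived and that village gave that quiet village'; no single node in the tree dominates exactly the given words.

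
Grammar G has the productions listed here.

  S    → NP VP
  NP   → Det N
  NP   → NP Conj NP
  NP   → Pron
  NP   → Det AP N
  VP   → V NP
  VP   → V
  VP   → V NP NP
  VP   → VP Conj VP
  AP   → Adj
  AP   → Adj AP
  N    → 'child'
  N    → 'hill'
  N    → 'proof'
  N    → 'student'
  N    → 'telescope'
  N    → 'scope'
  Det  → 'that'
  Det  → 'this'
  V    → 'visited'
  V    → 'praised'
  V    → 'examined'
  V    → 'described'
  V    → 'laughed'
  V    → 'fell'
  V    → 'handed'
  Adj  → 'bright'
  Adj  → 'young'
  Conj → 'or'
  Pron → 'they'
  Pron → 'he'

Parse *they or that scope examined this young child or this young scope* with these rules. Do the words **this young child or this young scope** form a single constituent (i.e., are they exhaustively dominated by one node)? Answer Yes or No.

[S [NP [NP [Pron they]] [Conj or] [NP [Det that] [N scope]]] [VP [V examined] [NP [NP [Det this] [AP [Adj young]] [N child]] [Conj or] [NP [Det this] [AP [Adj young]] [N scope]]]]]
The words 'this young child or this young scope' are exhaustively dominated by a single NP node (built by NP → NP Conj NP), so they form a constituent.

Yes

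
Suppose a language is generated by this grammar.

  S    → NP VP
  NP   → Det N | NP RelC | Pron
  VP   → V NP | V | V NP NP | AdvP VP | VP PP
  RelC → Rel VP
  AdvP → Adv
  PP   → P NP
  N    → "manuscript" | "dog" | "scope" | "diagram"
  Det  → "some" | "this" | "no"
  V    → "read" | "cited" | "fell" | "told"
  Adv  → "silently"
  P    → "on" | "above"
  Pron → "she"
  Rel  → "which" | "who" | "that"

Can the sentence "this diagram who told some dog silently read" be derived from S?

Grammatical

S
  NP
    NP
      Det: this
      N: diagram
    RelC
      Rel: who
      VP
        V: told
        NP
          Det: some
          N: dog
  VP
    AdvP
      Adv: silently
    VP
      V: read
Every word is introduced by a lexical rule and the phrasal rules combine the resulting categories into a single S.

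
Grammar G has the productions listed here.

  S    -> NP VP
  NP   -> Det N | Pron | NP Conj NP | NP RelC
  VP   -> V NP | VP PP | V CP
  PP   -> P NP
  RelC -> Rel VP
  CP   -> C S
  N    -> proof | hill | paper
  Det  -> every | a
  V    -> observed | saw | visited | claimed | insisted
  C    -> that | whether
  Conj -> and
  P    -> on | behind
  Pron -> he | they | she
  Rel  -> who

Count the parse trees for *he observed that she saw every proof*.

[S [NP [Pron he]] [VP [V observed] [CP [C that] [S [NP [Pron she]] [VP [V saw] [NP [Det every] [N proof]]]]]]]
No rule offers an alternative attachment or grouping for any span, so this is the only derivation.

1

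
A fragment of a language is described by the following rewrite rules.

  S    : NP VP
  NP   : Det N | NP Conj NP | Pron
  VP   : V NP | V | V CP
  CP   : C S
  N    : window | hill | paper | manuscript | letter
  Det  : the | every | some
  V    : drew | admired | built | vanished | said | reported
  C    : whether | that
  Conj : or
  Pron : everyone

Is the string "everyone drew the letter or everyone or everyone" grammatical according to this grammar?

S
  NP
    Pron: everyone
  VP
    V: drew
    NP
      NP
        Det: the
        N: letter
      Conj: or
      NP
        NP
          Pron: everyone
        Conj: or
        NP
          Pron: everyone
Each bracket corresponds to one application of a listed rule, so the string is derivable from S.

Grammatical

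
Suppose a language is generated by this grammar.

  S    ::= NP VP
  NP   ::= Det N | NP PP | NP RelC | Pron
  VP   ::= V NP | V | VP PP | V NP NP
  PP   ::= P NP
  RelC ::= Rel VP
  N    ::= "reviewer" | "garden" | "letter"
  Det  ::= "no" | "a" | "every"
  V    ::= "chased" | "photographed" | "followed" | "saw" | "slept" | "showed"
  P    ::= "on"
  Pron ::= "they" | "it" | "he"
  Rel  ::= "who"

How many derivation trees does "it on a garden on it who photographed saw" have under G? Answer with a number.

Two of the 5 distinct bracketings:
[S [NP [NP [Pron it]] [PP [P on] [NP [NP [Det a] [N garden]] [PP [P on] [NP [NP [Pron it]] [RelC [Rel who] [VP [V photographed]]]]]]]] [VP [V saw]]]
[S [NP [NP [Pron it]] [PP [P on] [NP [NP [NP [Det a] [N garden]] [PP [P on] [NP [Pron it]]]] [RelC [Rel who] [VP [V photographed]]]]]] [VP [V saw]]]
The trees differ in how a recursive rule is bracketed over the same span.

5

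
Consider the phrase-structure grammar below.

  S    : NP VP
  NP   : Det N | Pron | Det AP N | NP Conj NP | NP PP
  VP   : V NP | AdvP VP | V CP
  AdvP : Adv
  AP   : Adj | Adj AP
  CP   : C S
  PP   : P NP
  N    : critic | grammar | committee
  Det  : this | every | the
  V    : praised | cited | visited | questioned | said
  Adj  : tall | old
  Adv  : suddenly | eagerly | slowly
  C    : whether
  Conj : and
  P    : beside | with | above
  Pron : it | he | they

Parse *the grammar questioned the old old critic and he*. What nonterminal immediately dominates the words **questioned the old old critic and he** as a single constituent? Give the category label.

S
  NP
    Det: the
    N: grammar
  VP
    V: questioned
    NP
      NP
        Det: the
        AP
          Adj: old
          AP
            Adj: old
        N: critic
      Conj: and
      NP
        Pron: he
The span 'questioned the old old critic and he' is the VP node built by VP → V NP.

VP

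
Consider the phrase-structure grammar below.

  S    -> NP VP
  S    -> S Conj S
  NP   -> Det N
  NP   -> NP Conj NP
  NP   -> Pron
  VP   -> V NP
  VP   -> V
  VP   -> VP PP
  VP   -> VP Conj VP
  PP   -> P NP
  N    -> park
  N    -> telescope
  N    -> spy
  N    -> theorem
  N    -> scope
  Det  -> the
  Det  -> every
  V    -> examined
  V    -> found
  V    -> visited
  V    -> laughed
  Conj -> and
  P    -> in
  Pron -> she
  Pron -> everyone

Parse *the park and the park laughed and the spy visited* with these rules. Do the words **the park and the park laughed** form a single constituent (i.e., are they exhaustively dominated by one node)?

[S [S [NP [NP [Det the] [N park]] [Conj and] [NP [Det the] [N park]]] [VP [V laughed]]] [Conj and] [S [NP [Det the] [N spy]] [VP [V visited]]]]
The words 'the park and the park laughed' are exhaustively dominated by a single S node (built by S → NP VP), so they form a constituent.

Yes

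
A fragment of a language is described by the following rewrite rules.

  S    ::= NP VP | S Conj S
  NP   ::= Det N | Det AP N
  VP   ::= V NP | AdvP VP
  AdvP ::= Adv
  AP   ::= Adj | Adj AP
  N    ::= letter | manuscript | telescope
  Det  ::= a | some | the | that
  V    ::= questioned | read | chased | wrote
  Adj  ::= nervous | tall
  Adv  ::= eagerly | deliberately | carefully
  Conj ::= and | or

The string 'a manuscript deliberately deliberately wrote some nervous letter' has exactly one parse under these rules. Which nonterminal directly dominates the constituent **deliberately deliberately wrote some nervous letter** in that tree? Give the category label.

[S [NP [Det a] [N manuscript]] [VP [AdvP [Adv deliberately]] [VP [AdvP [Adv deliberately]] [VP [V wrote] [NP [Det some] [AP [Adj nervous]] [N letter]]]]]]
The span 'deliberately deliberately wrote some nervous letter' is the VP node built by VP → AdvP VP.
Its mother is the S built by S → NP VP.

S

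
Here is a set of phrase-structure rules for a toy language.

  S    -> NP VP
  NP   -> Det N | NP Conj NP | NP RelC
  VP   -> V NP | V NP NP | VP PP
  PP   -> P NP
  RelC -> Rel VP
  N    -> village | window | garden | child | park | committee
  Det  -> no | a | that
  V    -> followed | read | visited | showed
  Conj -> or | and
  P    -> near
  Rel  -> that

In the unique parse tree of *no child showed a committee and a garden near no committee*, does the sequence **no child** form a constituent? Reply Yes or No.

[S [NP [Det no] [N child]] [VP [VP [V showed] [NP [NP [Det a] [N committee]] [Conj and] [NP [Det a] [N garden]]]] [PP [P near] [NP [Det no] [N committee]]]]]
The words 'no child' are exhaustively dominated by a single NP node (built by NP → Det N), so they form a constituent.

Yes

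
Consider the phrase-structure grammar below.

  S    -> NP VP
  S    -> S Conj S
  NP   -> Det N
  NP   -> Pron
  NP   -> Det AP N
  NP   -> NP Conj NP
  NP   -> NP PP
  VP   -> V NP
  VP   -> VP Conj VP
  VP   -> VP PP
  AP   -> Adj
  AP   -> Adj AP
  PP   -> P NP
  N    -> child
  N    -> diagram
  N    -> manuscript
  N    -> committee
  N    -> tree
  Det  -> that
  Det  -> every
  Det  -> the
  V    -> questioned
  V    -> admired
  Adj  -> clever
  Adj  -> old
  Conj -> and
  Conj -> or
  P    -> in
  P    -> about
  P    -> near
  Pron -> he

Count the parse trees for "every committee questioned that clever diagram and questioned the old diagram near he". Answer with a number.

3

Two of the 3 distinct bracketings:
[S [NP [Det every] [N committee]] [VP [VP [V questioned] [NP [Det that] [AP [Adj clever]] [N diagram]]] [Conj and] [VP [V questioned] [NP [NP [Det the] [AP [Adj old]] [N diagram]] [PP [P near] [NP [Pron he]]]]]]]
[S [NP [Det every] [N committee]] [VP [VP [V questioned] [NP [Det that] [AP [Adj clever]] [N diagram]]] [Conj and] [VP [VP [V questioned] [NP [Det the] [AP [Adj old]] [N diagram]]] [PP [P near] [NP [Pron he]]]]]]
The difference turns on whether NP → NP PP is used at the relevant span, versus an alternative expansion of NP.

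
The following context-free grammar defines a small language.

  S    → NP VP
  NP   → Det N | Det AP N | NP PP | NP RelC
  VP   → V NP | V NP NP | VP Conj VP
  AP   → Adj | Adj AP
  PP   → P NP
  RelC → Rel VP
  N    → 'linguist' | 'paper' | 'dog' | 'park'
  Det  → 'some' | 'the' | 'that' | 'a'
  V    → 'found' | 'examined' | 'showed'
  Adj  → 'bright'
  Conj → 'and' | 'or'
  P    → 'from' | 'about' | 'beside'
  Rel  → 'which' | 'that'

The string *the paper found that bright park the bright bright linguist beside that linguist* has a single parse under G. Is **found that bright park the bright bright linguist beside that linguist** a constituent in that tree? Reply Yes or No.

[S [NP [Det the] [N paper]] [VP [V found] [NP [Det that] [AP [Adj bright]] [N park]] [NP [NP [Det the] [AP [Adj bright] [AP [Adj bright]]] [N linguist]] [PP [P beside] [NP [Det that] [N linguist]]]]]]
The words 'found that bright park the bright bright linguist beside that linguist' are exhaustively dominated by a single VP node (built by VP → V NP NP), so they form a constituent.

Yes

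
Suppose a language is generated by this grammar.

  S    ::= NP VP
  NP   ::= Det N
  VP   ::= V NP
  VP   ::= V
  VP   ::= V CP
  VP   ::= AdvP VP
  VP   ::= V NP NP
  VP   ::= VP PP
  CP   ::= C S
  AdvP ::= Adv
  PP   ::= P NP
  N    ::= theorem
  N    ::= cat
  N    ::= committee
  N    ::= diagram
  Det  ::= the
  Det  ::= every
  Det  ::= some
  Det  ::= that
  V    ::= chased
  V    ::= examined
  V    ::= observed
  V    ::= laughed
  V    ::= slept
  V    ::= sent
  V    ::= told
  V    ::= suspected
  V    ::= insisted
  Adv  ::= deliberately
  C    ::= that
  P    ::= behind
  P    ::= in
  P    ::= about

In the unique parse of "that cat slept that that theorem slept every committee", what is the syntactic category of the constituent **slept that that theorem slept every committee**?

S
  NP
    Det: that
    N: cat
  VP
    V: slept
    CP
      C: that
      S
        NP
          Det: that
          N: theorem
        VP
          V: slept
          NP
            Det: every
            N: committee
The span 'slept that that theorem slept every committee' is the VP node built by VP → V CP.

VP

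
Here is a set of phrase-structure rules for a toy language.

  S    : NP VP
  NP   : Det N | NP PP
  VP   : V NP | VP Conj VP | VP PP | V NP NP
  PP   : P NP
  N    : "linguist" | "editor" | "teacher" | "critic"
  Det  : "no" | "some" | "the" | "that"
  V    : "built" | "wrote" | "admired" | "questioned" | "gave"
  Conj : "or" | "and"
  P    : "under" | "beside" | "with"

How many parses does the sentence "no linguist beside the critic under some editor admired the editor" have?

2

The two bracketings:
[S [NP [NP [Det no] [N linguist]] [PP [P beside] [NP [NP [Det the] [N critic]] [PP [P under] [NP [Det some] [N editor]]]]]] [VP [V admired] [NP [Det the] [N editor]]]]
[S [NP [NP [NP [Det no] [N linguist]] [PP [P beside] [NP [Det the] [N critic]]]] [PP [P under] [NP [Det some] [N editor]]]] [VP [V admired] [NP [Det the] [N editor]]]]
The trees differ in how a recursive rule is bracketed over the same span.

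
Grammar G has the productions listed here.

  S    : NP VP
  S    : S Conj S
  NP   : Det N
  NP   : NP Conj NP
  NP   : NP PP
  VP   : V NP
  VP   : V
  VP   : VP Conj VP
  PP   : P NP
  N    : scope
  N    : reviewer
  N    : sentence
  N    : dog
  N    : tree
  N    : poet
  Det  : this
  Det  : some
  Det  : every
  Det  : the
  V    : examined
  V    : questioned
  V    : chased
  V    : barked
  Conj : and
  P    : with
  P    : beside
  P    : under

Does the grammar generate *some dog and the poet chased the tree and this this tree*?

A Det word can never sit immediately before a Det word in any string this grammar generates, so the substring 'this this' rules out a derivation.

Ungrammatical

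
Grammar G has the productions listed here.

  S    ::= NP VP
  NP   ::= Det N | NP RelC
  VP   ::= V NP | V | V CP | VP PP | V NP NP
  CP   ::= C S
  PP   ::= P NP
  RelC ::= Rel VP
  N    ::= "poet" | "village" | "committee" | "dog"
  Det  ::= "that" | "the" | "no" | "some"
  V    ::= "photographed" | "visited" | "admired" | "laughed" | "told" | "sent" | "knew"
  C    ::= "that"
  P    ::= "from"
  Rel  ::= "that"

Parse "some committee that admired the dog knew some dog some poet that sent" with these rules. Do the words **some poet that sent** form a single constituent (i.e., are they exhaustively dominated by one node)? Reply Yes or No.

Yes

[S [NP [NP [Det some] [N committee]] [RelC [Rel that] [VP [V admired] [NP [Det the] [N dog]]]]] [VP [V knew] [NP [Det some] [N dog]] [NP [NP [Det some] [N poet]] [RelC [Rel that] [VP [V sent]]]]]]
The words 'some poet that sent' are exhaustively dominated by a single NP node (built by NP → NP RelC), so they form a constituent.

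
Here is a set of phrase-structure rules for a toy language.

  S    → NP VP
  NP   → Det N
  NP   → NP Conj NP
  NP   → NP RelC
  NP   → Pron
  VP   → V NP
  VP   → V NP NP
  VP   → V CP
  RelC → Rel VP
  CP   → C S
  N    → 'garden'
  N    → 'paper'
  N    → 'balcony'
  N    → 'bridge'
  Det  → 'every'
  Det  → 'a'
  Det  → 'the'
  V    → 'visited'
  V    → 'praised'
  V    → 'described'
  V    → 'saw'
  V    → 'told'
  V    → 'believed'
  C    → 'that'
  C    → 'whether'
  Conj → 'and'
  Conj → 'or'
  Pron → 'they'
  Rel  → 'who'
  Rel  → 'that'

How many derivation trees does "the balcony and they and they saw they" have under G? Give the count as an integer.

The two bracketings:
[S [NP [NP [Det the] [N balcony]] [Conj and] [NP [NP [Pron they]] [Conj and] [NP [Pron they]]]] [VP [V saw] [NP [Pron they]]]]
[S [NP [NP [NP [Det the] [N balcony]] [Conj and] [NP [Pron they]]] [Conj and] [NP [Pron they]]] [VP [V saw] [NP [Pron they]]]]
The trees differ in how a recursive rule is bracketed over the same span.

2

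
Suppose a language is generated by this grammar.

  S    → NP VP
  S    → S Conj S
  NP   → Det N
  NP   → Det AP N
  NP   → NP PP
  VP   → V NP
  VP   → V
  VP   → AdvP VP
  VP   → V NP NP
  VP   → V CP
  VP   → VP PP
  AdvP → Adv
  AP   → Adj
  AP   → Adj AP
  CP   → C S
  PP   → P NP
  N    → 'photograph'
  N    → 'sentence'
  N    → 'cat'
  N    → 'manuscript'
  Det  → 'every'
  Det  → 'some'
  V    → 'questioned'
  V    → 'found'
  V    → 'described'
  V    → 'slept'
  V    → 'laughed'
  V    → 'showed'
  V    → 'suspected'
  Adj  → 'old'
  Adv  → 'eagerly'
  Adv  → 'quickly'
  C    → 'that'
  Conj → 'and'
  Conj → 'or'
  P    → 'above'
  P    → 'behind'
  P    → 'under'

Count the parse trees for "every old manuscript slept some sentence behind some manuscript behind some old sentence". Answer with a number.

5

Two of the 5 distinct bracketings:
[S [NP [Det every] [AP [Adj old]] [N manuscript]] [VP [V slept] [NP [NP [Det some] [N sentence]] [PP [P behind] [NP [NP [Det some] [N manuscript]] [PP [P behind] [NP [Det some] [AP [Adj old]] [N sentence]]]]]]]]
[S [NP [Det every] [AP [Adj old]] [N manuscript]] [VP [V slept] [NP [NP [NP [Det some] [N sentence]] [PP [P behind] [NP [Det some] [N manuscript]]]] [PP [P behind] [NP [Det some] [AP [Adj old]] [N sentence]]]]]]
The trees differ in how a recursive rule is bracketed over the same span.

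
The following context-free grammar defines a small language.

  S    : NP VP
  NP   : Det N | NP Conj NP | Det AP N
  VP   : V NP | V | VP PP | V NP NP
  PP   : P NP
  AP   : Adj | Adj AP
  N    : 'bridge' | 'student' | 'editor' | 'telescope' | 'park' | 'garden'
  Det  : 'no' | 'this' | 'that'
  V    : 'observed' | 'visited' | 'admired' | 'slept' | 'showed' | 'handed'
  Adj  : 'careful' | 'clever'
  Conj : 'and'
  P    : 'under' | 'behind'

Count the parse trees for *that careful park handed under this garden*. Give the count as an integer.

1

[S [NP [Det that] [AP [Adj careful]] [N park]] [VP [VP [V handed]] [PP [P under] [NP [Det this] [N garden]]]]]
No rule offers an alternative attachment or grouping for any span, so this is the only derivation.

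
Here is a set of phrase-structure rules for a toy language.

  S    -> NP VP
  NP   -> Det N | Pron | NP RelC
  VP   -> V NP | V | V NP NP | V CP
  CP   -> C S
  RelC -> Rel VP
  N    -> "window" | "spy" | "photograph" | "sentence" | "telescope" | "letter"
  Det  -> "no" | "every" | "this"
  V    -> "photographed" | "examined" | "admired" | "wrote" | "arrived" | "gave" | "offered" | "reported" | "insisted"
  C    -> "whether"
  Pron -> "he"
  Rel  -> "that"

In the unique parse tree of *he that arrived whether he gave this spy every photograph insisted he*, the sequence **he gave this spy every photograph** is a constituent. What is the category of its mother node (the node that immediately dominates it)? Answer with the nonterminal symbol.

S
  NP
    NP
      Pron: he
    RelC
      Rel: that
      VP
        V: arrived
        CP
          C: whether
          S
            NP
              Pron: he
            VP
              V: gave
              NP
                Det: this
                N: spy
              NP
                Det: every
                N: photograph
  VP
    V: insisted
    NP
      Pron: he
The span 'he gave this spy every photograph' is the S node built by S → NP VP.
Its mother is the CP built by CP → C S.

CP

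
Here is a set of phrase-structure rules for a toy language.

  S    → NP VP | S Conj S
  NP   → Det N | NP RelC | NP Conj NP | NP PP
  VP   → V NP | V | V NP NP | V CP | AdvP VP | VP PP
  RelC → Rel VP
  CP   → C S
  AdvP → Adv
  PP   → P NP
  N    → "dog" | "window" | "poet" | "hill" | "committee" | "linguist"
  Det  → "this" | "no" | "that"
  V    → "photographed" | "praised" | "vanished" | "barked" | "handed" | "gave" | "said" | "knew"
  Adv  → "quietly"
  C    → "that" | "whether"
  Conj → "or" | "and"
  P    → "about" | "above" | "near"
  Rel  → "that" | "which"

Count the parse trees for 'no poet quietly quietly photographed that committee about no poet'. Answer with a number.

Two of the 4 distinct bracketings:
[S [NP [Det no] [N poet]] [VP [AdvP [Adv quietly]] [VP [AdvP [Adv quietly]] [VP [V photographed] [NP [NP [Det that] [N committee]] [PP [P about] [NP [Det no] [N poet]]]]]]]]
[S [NP [Det no] [N poet]] [VP [AdvP [Adv quietly]] [VP [AdvP [Adv quietly]] [VP [VP [V photographed] [NP [Det that] [N committee]]] [PP [P about] [NP [Det no] [N poet]]]]]]]
The difference turns on whether NP → NP PP is used at the relevant span, versus an alternative expansion of NP.

4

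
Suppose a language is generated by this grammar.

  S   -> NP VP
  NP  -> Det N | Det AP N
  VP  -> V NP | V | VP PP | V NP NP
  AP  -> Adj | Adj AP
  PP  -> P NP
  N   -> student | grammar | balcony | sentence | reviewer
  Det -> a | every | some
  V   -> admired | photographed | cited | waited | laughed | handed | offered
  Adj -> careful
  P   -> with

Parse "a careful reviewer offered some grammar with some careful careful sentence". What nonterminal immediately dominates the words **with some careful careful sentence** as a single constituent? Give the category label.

S
  NP
    Det: a
    AP
      Adj: careful
    N: reviewer
  VP
    VP
      V: offered
      NP
        Det: some
        N: grammar
    PP
      P: with
      NP
        Det: some
        AP
          Adj: careful
          AP
            Adj: careful
        N: sentence
The span 'with some careful careful sentence' is the PP node built by PP → P NP.

PP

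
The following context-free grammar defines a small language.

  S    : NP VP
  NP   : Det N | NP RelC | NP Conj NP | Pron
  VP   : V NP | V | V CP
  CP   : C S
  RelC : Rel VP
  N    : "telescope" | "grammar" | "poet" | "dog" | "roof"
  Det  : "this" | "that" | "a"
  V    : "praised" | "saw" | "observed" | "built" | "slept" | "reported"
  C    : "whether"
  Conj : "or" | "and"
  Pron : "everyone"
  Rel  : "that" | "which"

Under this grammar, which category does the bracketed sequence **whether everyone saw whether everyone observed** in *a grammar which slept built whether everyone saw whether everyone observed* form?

CP

[S [NP [NP [Det a] [N grammar]] [RelC [Rel which] [VP [V slept]]]] [VP [V built] [CP [C whether] [S [NP [Pron everyone]] [VP [V saw] [CP [C whether] [S [NP [Pron everyone]] [VP [V observed]]]]]]]]]
The span 'whether everyone saw whether everyone observed' is the CP node built by CP → C S.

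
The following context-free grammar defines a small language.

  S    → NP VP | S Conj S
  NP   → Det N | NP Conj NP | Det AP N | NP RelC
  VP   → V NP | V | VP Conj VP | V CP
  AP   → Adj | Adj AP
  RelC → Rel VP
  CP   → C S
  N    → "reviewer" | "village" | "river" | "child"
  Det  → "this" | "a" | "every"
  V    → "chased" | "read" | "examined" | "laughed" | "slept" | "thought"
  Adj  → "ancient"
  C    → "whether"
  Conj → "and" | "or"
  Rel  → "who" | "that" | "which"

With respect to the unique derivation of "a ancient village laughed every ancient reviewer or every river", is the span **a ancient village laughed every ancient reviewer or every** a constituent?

No

[S [NP [Det a] [AP [Adj ancient]] [N village]] [VP [V laughed] [NP [NP [Det every] [AP [Adj ancient]] [N reviewer]] [Conj or] [NP [Det every] [N river]]]]]
The smallest constituent containing 'a ancient village laughed every ancient reviewer or every' is the S spanning 'a ancient village laughed every ancient reviewer or every river'; no single node in the tree dominates exactly the given words.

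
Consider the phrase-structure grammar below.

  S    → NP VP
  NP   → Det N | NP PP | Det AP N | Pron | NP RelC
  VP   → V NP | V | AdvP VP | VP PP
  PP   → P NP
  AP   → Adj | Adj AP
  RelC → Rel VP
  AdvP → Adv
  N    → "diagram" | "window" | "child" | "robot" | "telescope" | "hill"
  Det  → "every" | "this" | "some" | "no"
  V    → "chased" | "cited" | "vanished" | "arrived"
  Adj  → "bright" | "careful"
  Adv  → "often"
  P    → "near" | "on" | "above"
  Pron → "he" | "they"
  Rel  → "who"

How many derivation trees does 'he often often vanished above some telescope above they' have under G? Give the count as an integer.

9

Two of the 9 distinct bracketings:
[S [NP [Pron he]] [VP [AdvP [Adv often]] [VP [AdvP [Adv often]] [VP [VP [V vanished]] [PP [P above] [NP [NP [Det some] [N telescope]] [PP [P above] [NP [Pron they]]]]]]]]]
[S [NP [Pron he]] [VP [AdvP [Adv often]] [VP [AdvP [Adv often]] [VP [VP [VP [V vanished]] [PP [P above] [NP [Det some] [N telescope]]]] [PP [P above] [NP [Pron they]]]]]]]
The difference turns on whether NP → NP PP is used at the relevant span, versus an alternative expansion of NP.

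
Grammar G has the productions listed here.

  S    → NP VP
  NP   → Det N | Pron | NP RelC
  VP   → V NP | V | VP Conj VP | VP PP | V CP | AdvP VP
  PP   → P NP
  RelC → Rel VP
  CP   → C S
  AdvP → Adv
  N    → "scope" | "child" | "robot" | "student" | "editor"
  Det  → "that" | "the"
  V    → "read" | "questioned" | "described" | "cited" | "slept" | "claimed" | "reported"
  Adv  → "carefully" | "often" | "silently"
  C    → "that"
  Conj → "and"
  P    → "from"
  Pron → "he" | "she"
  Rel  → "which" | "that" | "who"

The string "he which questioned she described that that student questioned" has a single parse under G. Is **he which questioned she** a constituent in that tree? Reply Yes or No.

[S [NP [NP [Pron he]] [RelC [Rel which] [VP [V questioned] [NP [Pron she]]]]] [VP [V described] [CP [C that] [S [NP [Det that] [N student]] [VP [V questioned]]]]]]
The words 'he which questioned she' are exhaustively dominated by a single NP node (built by NP → NP RelC), so they form a constituent.

Yes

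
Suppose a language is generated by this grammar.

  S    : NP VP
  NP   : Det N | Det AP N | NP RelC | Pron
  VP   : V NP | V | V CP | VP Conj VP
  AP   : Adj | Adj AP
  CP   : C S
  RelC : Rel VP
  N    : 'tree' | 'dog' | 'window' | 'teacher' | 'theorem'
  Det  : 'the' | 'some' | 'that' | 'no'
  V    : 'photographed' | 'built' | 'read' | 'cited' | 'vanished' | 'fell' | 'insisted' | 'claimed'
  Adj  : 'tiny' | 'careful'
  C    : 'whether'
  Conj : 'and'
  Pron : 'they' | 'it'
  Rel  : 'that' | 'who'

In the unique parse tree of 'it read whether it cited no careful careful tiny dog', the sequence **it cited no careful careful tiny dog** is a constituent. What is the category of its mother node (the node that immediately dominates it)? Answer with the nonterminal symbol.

CP

S
  NP
    Pron: it
  VP
    V: read
    CP
      C: whether
      S
        NP
          Pron: it
        VP
          V: cited
          NP
            Det: no
            AP
              Adj: careful
              AP
                Adj: careful
                AP
                  Adj: tiny
            N: dog
The span 'it cited no careful careful tiny dog' is the S node built by S → NP VP.
Its mother is the CP built by CP → C S.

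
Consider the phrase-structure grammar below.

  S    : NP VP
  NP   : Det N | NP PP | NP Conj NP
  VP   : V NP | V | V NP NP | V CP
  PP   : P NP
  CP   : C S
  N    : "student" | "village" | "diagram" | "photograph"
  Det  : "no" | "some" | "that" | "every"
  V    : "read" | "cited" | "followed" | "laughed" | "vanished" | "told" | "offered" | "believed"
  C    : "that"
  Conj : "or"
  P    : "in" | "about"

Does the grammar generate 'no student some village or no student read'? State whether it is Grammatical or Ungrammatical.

Ungrammatical

For S → NP VP, the only prefix that parses as NP is 'no student', but the remainder 'some village or no student read' is not a VP under these rules.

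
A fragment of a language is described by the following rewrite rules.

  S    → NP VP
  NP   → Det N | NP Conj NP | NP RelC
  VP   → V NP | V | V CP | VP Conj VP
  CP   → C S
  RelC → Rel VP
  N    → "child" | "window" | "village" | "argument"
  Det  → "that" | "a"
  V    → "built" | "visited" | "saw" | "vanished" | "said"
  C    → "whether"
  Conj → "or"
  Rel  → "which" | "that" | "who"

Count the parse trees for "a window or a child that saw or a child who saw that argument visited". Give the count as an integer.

7

Two of the 7 distinct bracketings:
[S [NP [NP [Det a] [N window]] [Conj or] [NP [NP [NP [Det a] [N child]] [RelC [Rel that] [VP [V saw]]]] [Conj or] [NP [NP [Det a] [N child]] [RelC [Rel who] [VP [V saw] [NP [Det that] [N argument]]]]]]] [VP [V visited]]]
[S [NP [NP [Det a] [N window]] [Conj or] [NP [NP [NP [NP [Det a] [N child]] [RelC [Rel that] [VP [V saw]]]] [Conj or] [NP [Det a] [N child]]] [RelC [Rel who] [VP [V saw] [NP [Det that] [N argument]]]]]] [VP [V visited]]]
The trees differ in how a recursive rule is bracketed over the same span.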